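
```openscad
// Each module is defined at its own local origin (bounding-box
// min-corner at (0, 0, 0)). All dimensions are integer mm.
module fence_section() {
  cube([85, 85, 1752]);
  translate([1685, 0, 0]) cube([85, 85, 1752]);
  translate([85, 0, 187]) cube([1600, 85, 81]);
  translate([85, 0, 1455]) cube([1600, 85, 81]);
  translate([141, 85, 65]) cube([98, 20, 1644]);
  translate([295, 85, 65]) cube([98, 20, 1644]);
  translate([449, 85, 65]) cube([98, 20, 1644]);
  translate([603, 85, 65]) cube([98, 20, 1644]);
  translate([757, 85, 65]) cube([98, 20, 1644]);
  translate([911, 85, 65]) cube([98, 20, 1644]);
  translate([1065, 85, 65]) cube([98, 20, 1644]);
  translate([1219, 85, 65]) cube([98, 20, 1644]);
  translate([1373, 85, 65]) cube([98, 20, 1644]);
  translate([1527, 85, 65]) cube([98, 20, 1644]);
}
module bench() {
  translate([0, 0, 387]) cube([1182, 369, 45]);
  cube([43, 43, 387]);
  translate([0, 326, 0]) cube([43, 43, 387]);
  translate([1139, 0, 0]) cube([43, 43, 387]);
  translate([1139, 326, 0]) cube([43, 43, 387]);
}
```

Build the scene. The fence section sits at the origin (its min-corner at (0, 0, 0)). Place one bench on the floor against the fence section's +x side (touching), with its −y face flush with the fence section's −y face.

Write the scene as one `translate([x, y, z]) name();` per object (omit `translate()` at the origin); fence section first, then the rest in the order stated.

fence_section();
translate([1770, 0, 0]) bench();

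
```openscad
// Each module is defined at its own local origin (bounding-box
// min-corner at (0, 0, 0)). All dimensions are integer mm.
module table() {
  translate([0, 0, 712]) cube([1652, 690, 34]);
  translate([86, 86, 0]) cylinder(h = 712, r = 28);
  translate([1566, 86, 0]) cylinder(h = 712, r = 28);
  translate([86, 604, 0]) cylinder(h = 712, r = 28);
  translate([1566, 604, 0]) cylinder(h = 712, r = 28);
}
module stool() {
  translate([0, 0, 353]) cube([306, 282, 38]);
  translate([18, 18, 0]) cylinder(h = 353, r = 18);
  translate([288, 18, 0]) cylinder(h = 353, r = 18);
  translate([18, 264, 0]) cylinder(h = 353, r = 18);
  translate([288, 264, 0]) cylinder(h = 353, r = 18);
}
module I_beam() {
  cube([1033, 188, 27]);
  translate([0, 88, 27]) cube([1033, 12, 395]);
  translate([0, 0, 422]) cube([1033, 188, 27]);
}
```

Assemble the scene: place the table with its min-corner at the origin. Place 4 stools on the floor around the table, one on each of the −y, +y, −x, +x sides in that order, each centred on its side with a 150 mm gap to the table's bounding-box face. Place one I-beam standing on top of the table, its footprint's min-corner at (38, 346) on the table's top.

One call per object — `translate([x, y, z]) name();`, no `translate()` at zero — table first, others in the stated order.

table();
translate([673, -432, 0]) stool();
translate([673, 840, 0]) stool();
translate([-456, 204, 0]) stool();
translate([1802, 204, 0]) stool();
translate([38, 346, 746]) I_beam();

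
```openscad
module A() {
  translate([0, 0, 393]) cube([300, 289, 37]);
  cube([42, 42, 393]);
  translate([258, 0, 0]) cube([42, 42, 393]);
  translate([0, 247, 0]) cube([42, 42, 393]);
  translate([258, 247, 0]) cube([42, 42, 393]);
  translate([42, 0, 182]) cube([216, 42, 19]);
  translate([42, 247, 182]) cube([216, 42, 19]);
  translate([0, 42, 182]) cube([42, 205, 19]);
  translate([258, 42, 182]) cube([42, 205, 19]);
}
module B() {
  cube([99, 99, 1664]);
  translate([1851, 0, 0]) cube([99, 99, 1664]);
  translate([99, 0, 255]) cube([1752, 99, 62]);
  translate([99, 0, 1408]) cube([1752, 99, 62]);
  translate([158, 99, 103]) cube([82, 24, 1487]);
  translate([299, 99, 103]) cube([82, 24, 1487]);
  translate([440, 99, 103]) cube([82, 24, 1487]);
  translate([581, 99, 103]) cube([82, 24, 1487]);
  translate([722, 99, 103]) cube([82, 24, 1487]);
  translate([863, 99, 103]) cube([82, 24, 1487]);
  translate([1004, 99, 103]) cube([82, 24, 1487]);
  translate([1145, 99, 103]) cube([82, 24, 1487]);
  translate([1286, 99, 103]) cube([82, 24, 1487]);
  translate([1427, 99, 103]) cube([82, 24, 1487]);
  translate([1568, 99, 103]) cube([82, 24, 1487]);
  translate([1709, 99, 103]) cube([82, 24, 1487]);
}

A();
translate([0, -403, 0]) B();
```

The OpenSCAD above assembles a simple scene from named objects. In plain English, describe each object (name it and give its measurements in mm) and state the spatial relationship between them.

A is a four-legged stool. The seat is a 300×289×37 mm slab whose top surface is at z = 430 mm; four square legs, each 42×42 mm in cross-section, run from the floor (z = 0) to the underside of the seat, each flush with a corner of the seat. Four stretchers, 42 mm wide and 19 mm tall, connect adjacent legs with their undersides at z = 182 mm, each running between the inner faces of the legs it joins and aligned with the legs' outer faces on the other axis.

B is a fence section. Two 99×99 mm posts, 1664 mm tall, stand on the floor with a clear span of 1752 mm between their inner faces. Two horizontal rails of 99×62 mm section span the gap between the posts with their undersides at z = 255 mm and z = 1408 mm, flush with the posts' −y face. 12 pickets, each 82 mm wide, 24 mm thick and 1487 mm tall, are fixed to the +y face of the rails with their bottoms at z = 103 mm, evenly spaced across the span with equal gaps (rounded down to the nearest mm) at the −x end and between each pair — any rounding remainder accumulates at the +x end.

The fence section is on the floor beside the stool on its −y side.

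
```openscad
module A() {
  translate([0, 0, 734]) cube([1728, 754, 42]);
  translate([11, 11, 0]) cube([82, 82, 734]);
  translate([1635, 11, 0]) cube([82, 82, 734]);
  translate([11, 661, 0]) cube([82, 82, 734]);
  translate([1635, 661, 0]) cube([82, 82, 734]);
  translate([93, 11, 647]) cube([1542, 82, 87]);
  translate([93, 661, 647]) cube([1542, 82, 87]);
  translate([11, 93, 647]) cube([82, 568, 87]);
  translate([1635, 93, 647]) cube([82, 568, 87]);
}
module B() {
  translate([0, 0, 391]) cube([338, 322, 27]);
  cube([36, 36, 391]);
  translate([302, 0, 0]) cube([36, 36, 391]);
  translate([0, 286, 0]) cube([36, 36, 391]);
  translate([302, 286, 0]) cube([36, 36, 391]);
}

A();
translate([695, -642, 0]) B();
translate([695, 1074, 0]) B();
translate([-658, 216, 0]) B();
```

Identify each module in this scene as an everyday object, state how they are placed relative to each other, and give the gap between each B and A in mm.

Each stool's nearest face is 320 mm from the table's bounding box.

A is a table. B is a stool. Three stools sit around the table at the −y, +y, −x sides. The gap between each stool and the table is 320 mm.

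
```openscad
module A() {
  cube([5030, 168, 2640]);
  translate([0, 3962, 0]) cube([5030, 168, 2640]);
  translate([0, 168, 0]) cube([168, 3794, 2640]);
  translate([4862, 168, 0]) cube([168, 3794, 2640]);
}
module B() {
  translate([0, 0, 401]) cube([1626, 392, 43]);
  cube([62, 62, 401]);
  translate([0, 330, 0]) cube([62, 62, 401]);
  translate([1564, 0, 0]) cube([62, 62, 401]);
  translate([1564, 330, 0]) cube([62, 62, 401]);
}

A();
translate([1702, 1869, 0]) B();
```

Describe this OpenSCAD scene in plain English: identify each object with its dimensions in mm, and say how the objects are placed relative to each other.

A is the wall frame of a small rectangular building: four walls, each 2640 mm tall and 168 mm thick, enclosing a footprint 5030 mm (x) by 4130 mm (y) outside-to-outside, with no floor or roof. The front and back walls (the −y and +y sides) span the full width; the two side walls fit between them.

B is a long wooden bench with a 1626 mm (x) × 392 mm (y) seat, 43 mm thick, its top surface 444 mm above the floor. Four 62 mm square legs at the seat corners, flush with the edges, run from z = 0 to the seat underside.

The bench sits inside the house frame, centred.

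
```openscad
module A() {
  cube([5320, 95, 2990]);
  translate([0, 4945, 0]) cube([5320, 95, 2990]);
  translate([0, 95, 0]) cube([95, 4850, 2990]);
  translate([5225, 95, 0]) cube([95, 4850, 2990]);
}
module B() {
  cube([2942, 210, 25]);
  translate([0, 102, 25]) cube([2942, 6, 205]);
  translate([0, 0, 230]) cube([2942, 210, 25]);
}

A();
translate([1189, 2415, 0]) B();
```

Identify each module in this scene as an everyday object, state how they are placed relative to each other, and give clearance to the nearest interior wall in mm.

A is a house frame. B is an I-beam. The I-beam sits inside the house frame, centred. The clearance to the nearest interior wall is 1094 mm.

Clearances: x = 1094, y = 2320; minimum 1094 mm.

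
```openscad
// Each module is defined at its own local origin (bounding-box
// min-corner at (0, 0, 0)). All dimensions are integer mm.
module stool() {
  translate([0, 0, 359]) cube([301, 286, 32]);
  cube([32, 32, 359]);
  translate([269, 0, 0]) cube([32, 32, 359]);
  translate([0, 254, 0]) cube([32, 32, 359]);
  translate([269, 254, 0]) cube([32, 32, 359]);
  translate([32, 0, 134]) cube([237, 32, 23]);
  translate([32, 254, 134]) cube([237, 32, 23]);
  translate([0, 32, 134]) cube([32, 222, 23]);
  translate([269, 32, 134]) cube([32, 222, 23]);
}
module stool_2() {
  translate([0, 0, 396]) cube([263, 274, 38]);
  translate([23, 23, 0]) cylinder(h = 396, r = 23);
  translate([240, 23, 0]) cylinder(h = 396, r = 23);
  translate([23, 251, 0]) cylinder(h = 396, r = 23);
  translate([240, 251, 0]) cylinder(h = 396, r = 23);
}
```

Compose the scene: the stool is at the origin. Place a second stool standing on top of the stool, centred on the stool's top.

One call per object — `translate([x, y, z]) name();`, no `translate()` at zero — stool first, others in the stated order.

stool();
translate([19, 6, 391]) stool_2();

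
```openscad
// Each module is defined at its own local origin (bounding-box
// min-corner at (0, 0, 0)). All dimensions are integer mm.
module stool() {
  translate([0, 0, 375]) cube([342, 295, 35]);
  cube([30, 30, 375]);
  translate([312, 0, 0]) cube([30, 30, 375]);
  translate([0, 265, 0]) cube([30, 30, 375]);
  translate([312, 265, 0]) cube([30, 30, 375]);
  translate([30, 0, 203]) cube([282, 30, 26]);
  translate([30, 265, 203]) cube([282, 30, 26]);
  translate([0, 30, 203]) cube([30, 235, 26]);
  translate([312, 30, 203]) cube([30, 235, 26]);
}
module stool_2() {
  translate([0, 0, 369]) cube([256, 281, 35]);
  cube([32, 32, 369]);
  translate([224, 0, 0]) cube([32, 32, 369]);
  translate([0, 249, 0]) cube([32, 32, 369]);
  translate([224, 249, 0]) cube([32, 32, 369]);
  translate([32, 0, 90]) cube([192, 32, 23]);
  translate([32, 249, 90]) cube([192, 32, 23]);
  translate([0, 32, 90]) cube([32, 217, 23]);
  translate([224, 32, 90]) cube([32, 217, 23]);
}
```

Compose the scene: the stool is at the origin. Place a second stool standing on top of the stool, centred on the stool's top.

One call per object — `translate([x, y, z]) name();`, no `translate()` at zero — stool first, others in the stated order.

stool();
translate([43, 7, 410]) stool_2();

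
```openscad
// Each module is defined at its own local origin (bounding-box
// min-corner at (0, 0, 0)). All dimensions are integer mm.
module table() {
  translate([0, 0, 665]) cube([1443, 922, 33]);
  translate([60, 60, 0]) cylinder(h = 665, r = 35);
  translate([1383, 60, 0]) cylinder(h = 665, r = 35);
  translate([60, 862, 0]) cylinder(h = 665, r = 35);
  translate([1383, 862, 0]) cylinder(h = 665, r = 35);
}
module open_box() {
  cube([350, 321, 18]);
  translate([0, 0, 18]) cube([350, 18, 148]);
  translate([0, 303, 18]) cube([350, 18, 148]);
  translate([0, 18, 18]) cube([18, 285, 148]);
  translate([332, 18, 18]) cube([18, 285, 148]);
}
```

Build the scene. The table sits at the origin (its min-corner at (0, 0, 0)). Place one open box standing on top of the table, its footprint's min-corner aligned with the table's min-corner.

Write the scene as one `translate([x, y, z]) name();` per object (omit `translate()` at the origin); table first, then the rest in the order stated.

table();
translate([0, 0, 698]) open_box();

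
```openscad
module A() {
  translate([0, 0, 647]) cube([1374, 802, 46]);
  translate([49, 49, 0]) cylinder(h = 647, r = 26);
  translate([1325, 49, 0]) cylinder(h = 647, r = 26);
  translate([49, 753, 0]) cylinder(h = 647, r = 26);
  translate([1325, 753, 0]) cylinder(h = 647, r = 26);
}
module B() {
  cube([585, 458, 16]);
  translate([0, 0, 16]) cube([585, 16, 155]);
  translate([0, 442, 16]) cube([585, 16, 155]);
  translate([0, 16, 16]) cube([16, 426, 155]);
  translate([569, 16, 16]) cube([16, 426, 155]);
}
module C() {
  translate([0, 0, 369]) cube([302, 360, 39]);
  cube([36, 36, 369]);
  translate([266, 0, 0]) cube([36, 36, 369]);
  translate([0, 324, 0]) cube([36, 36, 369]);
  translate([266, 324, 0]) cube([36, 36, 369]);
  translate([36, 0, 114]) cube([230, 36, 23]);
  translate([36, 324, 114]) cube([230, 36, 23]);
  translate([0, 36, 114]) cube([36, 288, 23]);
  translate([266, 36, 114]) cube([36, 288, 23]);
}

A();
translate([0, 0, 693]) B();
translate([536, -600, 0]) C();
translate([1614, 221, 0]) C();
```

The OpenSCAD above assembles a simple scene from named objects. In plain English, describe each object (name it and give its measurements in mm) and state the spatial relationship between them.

A is a table with a 1374×802 mm rectangular top, 46 mm thick, top surface at z = 693 mm, supported by four round legs of 52 mm diameter, each leg's bounding box inset 23 mm from the nearest pair of top edges, running from the floor.

B is an open storage box with external size 585×458×171 mm and wall thickness 16 mm (the base is also 16 mm thick). The base covers the whole footprint; the four walls stand on the base, with the y-facing walls full-width and the x-facing walls fitting between their inner faces.

C is a simple wooden stool: a rectangular seat 302 mm (x) by 360 mm (y), 39 mm thick, top face at z = 408 mm, on four square legs, each 36×36 mm in cross-section. The legs rest on z = 0, each flush with a corner of the seat. Four stretchers, 36 mm wide and 23 mm tall, connect adjacent legs with their undersides at z = 114 mm, each running between the inner faces of the legs it joins and aligned with the legs' outer faces on the other axis.

The open box is on top of the table. Two stools sit around the table at the −y, +x sides.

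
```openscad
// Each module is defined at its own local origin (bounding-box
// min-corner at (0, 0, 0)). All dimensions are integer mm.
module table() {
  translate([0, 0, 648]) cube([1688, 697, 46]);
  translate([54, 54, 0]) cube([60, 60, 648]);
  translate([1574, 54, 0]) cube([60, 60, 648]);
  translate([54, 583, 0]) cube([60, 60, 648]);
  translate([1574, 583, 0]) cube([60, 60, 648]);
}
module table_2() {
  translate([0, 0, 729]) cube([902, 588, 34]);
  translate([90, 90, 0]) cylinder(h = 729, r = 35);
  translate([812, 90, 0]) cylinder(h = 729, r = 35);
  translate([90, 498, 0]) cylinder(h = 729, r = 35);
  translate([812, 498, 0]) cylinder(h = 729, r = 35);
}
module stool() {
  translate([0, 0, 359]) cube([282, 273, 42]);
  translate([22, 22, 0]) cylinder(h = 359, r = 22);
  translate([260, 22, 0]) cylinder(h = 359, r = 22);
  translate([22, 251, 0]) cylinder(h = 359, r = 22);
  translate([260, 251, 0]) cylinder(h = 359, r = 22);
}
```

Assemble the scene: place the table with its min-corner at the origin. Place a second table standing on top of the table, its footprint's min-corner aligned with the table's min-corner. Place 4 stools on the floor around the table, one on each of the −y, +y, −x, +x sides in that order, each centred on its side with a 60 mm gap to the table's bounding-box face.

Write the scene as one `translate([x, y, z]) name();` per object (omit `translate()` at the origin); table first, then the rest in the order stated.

table();
translate([0, 0, 694]) table_2();
translate([703, -333, 0]) stool();
translate([703, 757, 0]) stool();
translate([-342, 212, 0]) stool();
translate([1748, 212, 0]) stool();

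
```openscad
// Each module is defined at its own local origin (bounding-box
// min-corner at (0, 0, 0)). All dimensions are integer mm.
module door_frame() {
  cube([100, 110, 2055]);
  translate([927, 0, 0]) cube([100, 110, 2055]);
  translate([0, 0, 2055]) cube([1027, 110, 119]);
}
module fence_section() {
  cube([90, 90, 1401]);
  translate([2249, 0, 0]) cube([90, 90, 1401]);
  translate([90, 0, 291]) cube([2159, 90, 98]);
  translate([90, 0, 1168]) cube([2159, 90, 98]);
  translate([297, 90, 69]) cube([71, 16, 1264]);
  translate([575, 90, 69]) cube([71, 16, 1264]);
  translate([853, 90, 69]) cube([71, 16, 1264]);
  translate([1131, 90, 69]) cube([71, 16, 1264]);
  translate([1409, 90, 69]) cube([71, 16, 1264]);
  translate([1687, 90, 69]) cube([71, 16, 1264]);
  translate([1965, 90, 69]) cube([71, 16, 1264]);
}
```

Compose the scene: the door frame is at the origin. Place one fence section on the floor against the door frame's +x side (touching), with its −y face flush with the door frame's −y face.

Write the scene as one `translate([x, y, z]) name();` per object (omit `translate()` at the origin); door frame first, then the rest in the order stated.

door_frame();
translate([1027, 0, 0]) fence_section();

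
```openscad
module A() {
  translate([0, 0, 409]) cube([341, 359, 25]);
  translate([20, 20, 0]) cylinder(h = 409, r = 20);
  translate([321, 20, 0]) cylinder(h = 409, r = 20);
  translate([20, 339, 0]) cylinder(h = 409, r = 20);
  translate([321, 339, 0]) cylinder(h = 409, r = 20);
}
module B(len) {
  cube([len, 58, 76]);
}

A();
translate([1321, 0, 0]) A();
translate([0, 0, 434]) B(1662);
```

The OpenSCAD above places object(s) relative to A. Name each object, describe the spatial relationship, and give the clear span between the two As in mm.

Second stool starts at x = 1321; first ends at x = 341; clear span = 1321 − 341 = 980 mm.

A is a stool. B is a beam. A beam spans the tops of two stools. The clear span between the two stools is 980 mm.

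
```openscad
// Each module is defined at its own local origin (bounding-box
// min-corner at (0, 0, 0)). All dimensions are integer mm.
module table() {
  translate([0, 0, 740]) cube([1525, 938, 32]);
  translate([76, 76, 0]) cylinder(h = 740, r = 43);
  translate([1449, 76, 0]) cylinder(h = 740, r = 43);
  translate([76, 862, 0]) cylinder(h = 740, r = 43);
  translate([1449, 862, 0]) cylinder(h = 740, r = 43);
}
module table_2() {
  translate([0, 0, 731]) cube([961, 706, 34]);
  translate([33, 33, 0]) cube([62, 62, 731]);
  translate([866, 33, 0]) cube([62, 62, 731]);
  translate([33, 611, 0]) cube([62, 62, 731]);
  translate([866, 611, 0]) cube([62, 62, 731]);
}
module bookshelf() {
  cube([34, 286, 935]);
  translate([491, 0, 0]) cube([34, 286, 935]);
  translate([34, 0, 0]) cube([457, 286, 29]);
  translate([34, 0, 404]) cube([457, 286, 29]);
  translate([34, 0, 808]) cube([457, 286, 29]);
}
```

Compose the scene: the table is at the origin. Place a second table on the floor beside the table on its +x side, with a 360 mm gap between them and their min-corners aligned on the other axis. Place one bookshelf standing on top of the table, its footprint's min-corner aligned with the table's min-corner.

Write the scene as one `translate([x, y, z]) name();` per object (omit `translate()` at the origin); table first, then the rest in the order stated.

table();
translate([1885, 0, 0]) table_2();
translate([0, 0, 772]) bookshelf();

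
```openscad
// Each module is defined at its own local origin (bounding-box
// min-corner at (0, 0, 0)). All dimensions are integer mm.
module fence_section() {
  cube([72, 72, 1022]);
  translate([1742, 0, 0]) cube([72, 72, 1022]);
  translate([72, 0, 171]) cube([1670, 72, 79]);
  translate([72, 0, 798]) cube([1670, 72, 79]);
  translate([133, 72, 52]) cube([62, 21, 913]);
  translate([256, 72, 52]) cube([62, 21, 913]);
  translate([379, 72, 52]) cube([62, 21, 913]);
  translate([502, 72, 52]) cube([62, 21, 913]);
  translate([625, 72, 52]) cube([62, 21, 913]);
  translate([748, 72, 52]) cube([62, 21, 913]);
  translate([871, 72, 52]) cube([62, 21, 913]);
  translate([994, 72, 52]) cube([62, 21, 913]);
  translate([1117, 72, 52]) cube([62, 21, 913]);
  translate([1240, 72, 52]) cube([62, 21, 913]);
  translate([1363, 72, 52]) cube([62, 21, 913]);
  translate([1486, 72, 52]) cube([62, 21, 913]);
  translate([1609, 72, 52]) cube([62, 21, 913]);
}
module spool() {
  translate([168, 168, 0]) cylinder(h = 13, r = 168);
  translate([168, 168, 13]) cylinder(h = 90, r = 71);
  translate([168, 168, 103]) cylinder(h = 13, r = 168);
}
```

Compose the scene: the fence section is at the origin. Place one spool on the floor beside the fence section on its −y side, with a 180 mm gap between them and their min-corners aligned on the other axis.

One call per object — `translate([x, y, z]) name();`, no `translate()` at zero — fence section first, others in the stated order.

fence_section();
translate([0, -516, 0]) spool();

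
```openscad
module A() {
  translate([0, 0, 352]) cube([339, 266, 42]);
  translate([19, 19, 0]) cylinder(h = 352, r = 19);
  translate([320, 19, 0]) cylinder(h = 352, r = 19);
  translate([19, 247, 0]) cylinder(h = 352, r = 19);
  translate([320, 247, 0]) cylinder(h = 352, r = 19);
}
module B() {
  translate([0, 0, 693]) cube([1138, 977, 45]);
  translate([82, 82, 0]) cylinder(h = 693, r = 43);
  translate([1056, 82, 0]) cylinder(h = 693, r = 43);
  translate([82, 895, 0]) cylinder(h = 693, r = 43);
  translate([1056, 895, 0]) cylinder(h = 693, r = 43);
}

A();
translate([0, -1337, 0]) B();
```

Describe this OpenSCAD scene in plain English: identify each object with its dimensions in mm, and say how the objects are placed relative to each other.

A is a four-legged stool. The seat is a 339×266×42 mm slab whose top surface is at z = 394 mm; four round legs, each 38 mm in diameter, run from the floor (z = 0) to the underside of the seat, each leg's axis is inset half a diameter from the nearest pair of seat edges (so the leg's bounding box is flush with the corner).

B is a rectangular dining table. The top is 1138×977×45 mm with its upper surface at z = 738 mm. It stands on four round legs of 86 mm diameter, each leg's bounding box inset 39 mm from the nearest pair of top edges, running from the floor to the underside of the top.

The table is on the floor beside the stool on its −y side.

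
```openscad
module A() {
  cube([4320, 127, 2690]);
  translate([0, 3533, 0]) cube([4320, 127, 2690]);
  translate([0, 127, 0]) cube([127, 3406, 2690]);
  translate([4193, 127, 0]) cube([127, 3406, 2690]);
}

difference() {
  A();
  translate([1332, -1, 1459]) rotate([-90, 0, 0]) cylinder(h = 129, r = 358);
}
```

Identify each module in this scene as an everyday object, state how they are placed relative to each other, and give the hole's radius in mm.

The subtracted cylinder has r = 358 mm.

A is a house frame. The house frame has a circular hole through its front wall. The hole's radius is 358 mm.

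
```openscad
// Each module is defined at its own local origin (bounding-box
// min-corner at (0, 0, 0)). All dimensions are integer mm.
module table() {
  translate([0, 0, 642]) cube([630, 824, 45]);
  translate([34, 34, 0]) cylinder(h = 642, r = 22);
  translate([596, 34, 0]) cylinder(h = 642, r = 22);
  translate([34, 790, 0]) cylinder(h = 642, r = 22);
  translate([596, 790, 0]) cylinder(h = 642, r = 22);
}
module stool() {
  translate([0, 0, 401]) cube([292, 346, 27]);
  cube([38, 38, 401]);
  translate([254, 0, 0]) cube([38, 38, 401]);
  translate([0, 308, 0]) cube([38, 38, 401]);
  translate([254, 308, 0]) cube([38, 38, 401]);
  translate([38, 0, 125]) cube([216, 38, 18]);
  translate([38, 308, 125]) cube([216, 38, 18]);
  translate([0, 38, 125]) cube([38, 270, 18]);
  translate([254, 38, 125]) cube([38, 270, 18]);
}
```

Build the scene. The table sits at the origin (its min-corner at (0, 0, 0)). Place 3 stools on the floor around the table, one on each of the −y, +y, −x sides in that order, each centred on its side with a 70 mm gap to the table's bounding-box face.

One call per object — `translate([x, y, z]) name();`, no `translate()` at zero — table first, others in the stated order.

table();
translate([169, -416, 0]) stool();
translate([169, 894, 0]) stool();
translate([-362, 239, 0]) stool();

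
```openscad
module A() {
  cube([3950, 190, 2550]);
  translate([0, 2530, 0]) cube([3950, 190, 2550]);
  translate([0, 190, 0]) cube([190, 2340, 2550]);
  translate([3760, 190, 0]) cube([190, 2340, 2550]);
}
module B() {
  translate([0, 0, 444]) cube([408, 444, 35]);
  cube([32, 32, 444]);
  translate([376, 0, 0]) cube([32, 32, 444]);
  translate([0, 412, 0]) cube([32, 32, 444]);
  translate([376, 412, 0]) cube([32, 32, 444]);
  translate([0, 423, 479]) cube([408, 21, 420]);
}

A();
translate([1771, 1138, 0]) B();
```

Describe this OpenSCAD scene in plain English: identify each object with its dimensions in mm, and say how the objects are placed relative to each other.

A is a box-shaped house frame (walls only): outside footprint 3950×2720 mm, wall height 2550 mm, wall thickness 190 mm. The two y-facing walls run the full x-width; the two x-facing walls fit between the inner faces of the y-facing walls.

B is a chair: 408×444 mm seat, 35 mm thick, top at z = 479 mm, on four 32 mm square corner legs flush with the seat edges. A 21 mm thick backrest slab spans the full seat width, extending 420 mm above the seat top, its back face flush with the seat's +y edge.

The chair sits inside the house frame, centred.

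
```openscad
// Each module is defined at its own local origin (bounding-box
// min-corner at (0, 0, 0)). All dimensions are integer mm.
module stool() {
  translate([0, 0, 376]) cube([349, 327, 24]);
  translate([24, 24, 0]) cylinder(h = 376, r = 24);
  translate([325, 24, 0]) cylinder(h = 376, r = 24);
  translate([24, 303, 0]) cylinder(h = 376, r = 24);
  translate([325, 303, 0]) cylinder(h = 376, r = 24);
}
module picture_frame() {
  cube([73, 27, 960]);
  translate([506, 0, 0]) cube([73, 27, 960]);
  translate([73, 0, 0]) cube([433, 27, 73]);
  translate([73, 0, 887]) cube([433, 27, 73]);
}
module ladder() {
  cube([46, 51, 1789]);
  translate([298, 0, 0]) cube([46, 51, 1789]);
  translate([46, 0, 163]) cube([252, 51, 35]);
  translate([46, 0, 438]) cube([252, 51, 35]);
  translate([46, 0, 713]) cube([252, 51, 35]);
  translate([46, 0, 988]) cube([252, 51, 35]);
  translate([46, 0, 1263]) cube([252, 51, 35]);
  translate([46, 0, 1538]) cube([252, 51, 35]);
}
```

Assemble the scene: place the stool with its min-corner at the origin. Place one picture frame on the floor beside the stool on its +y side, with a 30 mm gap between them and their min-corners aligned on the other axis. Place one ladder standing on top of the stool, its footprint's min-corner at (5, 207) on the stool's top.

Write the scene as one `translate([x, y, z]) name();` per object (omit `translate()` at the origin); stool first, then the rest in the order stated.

stool();
translate([0, 357, 0]) picture_frame();
translate([5, 207, 400]) ladder();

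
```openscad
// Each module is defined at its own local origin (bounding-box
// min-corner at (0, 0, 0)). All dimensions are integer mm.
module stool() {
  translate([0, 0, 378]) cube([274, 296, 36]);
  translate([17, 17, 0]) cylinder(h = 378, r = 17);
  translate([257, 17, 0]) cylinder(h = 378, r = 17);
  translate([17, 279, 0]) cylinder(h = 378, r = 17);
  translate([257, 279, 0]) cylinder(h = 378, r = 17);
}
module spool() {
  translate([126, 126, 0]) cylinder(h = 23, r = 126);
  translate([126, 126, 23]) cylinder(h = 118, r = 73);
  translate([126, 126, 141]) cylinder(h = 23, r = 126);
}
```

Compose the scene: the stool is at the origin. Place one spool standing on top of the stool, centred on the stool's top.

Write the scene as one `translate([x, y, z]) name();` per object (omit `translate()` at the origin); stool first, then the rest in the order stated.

stool();
translate([11, 22, 414]) spool();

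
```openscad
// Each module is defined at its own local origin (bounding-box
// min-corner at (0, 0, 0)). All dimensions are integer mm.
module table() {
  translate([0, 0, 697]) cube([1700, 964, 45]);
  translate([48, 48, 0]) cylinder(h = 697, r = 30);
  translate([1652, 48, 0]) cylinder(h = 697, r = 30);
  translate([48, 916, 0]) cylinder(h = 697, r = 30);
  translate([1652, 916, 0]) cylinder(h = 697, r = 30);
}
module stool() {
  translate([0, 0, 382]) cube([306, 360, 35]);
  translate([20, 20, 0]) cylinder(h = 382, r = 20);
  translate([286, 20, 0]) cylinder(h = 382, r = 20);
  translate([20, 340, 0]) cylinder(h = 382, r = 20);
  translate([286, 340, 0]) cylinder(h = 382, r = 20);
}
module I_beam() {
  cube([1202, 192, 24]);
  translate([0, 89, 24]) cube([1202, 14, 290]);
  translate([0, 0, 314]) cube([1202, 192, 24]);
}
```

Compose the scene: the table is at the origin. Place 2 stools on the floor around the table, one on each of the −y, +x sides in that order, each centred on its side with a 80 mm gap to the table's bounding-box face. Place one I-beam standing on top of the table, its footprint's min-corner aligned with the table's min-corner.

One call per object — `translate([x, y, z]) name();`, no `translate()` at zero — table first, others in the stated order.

table();
translate([697, -440, 0]) stool();
translate([1780, 302, 0]) stool();
translate([0, 0, 742]) I_beam();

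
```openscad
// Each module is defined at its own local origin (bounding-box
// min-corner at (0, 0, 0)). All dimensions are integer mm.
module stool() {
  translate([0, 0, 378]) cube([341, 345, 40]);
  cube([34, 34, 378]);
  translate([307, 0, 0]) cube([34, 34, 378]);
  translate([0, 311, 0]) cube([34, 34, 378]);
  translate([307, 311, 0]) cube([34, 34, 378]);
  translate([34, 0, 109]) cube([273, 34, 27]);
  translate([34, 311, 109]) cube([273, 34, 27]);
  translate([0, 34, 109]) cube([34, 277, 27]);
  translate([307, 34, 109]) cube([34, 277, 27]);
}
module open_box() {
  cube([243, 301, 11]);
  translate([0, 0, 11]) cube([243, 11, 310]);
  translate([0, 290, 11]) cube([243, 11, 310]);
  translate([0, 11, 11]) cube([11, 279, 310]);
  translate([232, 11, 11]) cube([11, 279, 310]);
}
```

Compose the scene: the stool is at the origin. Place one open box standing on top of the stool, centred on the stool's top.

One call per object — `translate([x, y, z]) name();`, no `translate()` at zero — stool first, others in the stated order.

stool();
translate([49, 22, 418]) open_box();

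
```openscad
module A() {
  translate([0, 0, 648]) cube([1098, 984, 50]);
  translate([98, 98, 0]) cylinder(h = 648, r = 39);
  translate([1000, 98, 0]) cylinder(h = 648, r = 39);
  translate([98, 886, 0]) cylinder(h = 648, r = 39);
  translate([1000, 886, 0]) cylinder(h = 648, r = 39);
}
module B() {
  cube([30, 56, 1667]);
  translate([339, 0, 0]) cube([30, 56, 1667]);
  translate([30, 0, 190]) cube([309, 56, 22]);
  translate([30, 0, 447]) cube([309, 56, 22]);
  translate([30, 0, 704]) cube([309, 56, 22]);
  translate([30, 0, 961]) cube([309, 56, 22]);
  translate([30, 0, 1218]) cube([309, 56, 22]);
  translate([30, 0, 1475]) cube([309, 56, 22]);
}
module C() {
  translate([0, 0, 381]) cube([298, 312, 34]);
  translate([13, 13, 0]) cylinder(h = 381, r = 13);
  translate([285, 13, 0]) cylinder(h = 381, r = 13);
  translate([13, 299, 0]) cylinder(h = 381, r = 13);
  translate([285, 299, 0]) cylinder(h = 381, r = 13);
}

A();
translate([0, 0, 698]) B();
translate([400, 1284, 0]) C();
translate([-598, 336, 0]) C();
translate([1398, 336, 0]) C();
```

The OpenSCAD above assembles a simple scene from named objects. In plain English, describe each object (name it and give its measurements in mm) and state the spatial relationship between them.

A is a table: top 1098 mm (x) × 984 mm (y), 50 mm thick, upper face at z = 698 mm, on four round legs of 78 mm diameter, each leg's bounding box inset 59 mm from the nearest pair of top edges, running from z = 0 to the bottom of the top.

B is a wooden ladder with two side rails of 30×56 mm section and 1667 mm height, set 369 mm apart overall. Between them run 6 rectangular rungs (56 mm deep, 22 mm thick), front faces flush with the rails' −y face. The bottom of the first rung is 190 mm above the floor and each subsequent rung is 257 mm higher than the one below.

C is a four-legged stool. The seat is 298×312 mm, 34 mm thick, top at z = 415 mm. It stands on four round legs, each 26 mm in diameter, from z = 0 to the seat underside, each leg's axis is inset half a diameter from the nearest pair of seat edges (so the leg's bounding box is flush with the corner).

The ladder is on top of the table. Three stools sit around the table at the +y, −x, +x sides.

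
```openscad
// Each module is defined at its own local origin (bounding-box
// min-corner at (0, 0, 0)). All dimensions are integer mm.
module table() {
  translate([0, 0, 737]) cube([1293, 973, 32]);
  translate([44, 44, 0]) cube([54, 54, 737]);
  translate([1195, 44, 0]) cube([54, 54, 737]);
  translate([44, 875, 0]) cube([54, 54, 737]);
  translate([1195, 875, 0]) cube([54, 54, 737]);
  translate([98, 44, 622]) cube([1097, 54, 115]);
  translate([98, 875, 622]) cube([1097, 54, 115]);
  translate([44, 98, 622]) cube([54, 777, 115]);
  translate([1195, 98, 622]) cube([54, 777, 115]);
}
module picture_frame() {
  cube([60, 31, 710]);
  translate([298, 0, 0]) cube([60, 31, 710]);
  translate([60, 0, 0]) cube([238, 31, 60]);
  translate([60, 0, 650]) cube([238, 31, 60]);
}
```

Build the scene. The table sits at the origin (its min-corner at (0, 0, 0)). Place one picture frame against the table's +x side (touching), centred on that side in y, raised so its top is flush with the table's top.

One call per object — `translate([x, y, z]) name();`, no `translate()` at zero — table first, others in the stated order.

table();
translate([1293, 471, 59]) picture_frame();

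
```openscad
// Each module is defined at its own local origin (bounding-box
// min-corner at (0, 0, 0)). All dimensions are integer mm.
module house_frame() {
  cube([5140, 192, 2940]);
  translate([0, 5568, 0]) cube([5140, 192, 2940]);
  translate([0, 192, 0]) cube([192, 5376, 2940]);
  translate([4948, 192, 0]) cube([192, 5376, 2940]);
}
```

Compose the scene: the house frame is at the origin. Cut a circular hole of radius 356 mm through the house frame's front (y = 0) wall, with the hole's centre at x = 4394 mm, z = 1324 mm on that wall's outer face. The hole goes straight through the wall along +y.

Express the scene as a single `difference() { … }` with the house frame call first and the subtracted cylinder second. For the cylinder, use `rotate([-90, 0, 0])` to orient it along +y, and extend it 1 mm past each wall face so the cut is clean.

difference() {
  house_frame();
  translate([4394, -1, 1324]) rotate([-90, 0, 0]) cylinder(h = 194, r = 356);
}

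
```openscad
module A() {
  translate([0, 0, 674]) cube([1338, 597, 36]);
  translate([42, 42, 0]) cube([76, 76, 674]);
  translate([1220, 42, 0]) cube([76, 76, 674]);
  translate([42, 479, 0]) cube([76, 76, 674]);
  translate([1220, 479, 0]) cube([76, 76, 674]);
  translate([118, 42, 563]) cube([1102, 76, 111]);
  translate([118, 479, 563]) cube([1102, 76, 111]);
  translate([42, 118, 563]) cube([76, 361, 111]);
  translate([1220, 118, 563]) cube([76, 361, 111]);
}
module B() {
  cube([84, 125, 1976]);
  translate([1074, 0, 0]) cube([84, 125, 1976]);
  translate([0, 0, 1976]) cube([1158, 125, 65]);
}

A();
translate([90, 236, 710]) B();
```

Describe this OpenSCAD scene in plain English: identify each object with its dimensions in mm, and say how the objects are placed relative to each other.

A is a table: top 1338 mm (x) × 597 mm (y), 36 mm thick, upper face at z = 710 mm, on four 76×76 mm square legs, each inset 42 mm from the nearest pair of top edges, running from z = 0 to the bottom of the top. Four apron rails, 76 mm thick and 111 mm tall, run between adjacent legs with their top edges flush with the underside of the top and their outer faces flush with the legs' outer faces.

B is a rectangular door frame: two vertical jambs of 84×125 mm section, 1976 mm tall, with a clear opening 990 mm wide between their inner faces. A header 65 mm tall and 125 mm deep lies on top of the jambs and spans the full outside width.

The door frame is on top of the table, centred.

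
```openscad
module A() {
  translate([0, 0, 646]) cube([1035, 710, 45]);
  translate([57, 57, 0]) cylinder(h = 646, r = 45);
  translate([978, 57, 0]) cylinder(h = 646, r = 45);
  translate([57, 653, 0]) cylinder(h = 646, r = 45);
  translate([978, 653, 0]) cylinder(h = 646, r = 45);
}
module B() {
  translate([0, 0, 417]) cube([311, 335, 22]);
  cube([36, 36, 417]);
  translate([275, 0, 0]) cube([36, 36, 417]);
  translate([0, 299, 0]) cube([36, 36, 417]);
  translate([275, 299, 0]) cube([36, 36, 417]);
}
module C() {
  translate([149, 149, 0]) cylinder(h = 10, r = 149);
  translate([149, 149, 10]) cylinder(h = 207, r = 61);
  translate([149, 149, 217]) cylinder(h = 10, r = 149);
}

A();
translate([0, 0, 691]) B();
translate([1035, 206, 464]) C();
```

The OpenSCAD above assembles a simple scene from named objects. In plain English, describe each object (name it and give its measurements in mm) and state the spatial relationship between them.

A is a table: top 1035 mm (x) × 710 mm (y), 45 mm thick, upper face at z = 691 mm, on four round legs of 90 mm diameter, each leg's bounding box inset 12 mm from the nearest pair of top edges, running from z = 0 to the bottom of the top.

B is a four-legged stool. The seat is a 311×335×22 mm slab whose top surface is at z = 439 mm; four square legs, each 36×36 mm in cross-section, run from the floor (z = 0) to the underside of the seat, each flush with a corner of the seat.

C is a spool: two coaxial disc flanges of radius 149 mm and thickness 10 mm, joined by a core cylinder of radius 61 mm and height 207 mm. The lower flange rests on z = 0 and the three cylinders share a vertical axis.

The stool is on top of the table. The spool is beside the table with their tops flush at z = 691.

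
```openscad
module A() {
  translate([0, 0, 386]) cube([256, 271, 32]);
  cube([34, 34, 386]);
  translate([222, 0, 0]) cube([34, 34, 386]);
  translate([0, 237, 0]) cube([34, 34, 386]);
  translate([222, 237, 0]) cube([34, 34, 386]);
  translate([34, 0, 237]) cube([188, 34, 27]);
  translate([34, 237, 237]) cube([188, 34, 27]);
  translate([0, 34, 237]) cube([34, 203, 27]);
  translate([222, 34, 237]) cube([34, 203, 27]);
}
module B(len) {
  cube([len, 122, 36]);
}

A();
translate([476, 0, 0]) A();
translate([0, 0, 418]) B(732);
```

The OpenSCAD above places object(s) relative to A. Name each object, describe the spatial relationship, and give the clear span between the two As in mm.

Second stool starts at x = 476; first ends at x = 256; clear span = 476 − 256 = 220 mm.

A is a stool. B is a beam. A beam spans the tops of two stools. The clear span between the two stools is 220 mm.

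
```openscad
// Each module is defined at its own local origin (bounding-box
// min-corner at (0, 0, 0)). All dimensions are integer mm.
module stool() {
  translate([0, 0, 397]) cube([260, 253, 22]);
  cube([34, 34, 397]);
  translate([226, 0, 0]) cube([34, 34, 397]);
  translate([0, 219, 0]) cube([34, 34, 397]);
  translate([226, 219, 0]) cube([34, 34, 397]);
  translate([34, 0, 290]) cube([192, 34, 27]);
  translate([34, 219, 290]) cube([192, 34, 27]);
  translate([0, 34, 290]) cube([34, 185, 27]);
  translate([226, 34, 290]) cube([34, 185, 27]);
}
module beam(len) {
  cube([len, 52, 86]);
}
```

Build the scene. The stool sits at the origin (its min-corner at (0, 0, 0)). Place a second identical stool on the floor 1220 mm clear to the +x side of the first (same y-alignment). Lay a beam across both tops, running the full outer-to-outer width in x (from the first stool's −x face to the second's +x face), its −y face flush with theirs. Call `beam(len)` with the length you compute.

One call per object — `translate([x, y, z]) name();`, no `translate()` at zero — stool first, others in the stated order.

stool();
translate([1480, 0, 0]) stool();
translate([0, 0, 419]) beam(1740);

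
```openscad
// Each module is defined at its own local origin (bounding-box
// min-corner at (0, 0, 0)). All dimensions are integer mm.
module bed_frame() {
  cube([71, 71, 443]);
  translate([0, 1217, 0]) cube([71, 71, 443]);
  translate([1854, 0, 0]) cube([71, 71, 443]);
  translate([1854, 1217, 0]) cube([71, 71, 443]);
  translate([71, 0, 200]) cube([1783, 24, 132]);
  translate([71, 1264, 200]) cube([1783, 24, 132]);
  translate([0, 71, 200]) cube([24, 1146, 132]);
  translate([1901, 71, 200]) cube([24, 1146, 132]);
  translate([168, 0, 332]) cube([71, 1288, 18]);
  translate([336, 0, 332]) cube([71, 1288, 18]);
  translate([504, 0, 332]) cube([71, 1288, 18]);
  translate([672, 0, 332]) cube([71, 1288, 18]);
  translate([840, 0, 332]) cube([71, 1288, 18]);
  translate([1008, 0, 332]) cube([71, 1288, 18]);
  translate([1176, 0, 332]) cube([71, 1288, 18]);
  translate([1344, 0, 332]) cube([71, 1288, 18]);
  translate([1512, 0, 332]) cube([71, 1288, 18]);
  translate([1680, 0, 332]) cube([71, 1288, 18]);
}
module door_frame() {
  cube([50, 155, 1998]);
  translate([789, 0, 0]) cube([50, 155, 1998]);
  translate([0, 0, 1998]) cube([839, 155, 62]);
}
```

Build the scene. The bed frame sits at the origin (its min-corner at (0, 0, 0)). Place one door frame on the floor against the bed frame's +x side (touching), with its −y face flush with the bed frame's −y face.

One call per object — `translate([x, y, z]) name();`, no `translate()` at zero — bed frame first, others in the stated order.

bed_frame();
translate([1925, 0, 0]) door_frame();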